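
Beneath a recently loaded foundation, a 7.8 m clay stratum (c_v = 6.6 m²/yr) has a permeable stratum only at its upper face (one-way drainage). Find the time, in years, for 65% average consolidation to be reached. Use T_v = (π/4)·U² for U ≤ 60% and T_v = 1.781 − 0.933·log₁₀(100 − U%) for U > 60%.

Drainage path length: H_d = H = 7.8 m (single drainage).
U > 60%: T_v = 1.781 − 0.933·log₁₀(100 − 65) = 0.34038.
t = T_v·H_d²/c_v = 0.34038×7.8²/6.6 = 3.138 years.

t ≈ 3.14 years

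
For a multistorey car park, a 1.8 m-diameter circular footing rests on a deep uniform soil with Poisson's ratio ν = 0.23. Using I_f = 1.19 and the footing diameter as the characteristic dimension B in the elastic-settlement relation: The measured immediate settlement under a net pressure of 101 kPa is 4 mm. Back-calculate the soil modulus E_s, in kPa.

S_e = q·B·(1−ν²)/E_s · I_f  ⇒  E_s = q·B·(1−ν²)·I_f / S_e.
E_s = 101 × 1.8 × 0.9471 × 1.19 / 0.004 = 51220 kPa

E_s ≈ 51200 kPa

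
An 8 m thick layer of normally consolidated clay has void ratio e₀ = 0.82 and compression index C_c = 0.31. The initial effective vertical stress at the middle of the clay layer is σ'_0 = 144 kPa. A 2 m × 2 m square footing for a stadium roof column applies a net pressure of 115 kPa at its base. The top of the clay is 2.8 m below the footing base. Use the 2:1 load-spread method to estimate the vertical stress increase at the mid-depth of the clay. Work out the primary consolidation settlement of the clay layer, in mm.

Mid-depth of clay below the footing base: z = 2.8 + 8/2 = 6.8 m.
Stress increase at mid-clay by the 2:1 spreading method:
Δσ = qBL/((B+z)(L+z)) = 115×2×2/((2+6.8)(2+6.8)) = 5.9401 kPa
Final effective stress: σ'_f = σ'_0 + Δσ = 144 + 5.9401 = 149.94 kPa.
Normally consolidated clay, so the full stress increment lies on the virgin compression line:
S_c = C_c·H/(1+e₀)·log₁₀(σ'_f/σ'_0) = 0.31×8/(1+0.82)×log₁₀(149.94/144)
    = 1.3626 × 0.017555 = 0.02392 m

S_c ≈ 23.9 mm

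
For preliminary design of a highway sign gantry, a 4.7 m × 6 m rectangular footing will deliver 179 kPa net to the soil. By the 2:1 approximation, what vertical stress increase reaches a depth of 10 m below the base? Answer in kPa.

By the 2:1 method the load spreads at 1 horizontal : 2 vertical, so at depth z the loaded area has grown by z in each plan dimension:
Δσ = qBL/((B+z)(L+z)) = 179×4.7×6/((4.7+10)(6+10)) = 21.462 kPa

Δσ_z ≈ 21.5 kPa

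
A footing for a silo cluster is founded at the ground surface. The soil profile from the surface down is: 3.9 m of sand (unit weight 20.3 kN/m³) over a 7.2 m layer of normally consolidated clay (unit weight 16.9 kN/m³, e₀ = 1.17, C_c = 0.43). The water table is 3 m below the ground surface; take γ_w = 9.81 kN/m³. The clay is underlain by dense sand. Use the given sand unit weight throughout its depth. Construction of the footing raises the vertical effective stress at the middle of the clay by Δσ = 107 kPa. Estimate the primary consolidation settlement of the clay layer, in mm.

S_c ≈ 464 mm

Mid-depth of clay below the ground surface: z = 3.9 + 7.2/2 = 7.5 m.
Total vertical stress at mid-clay: σ_v = 20.3×3.9 + 16.9×3.6 = 140.01 kPa.
Pore pressure: u = 9.81×(7.5 − 3) = 44.145 kPa.
Initial effective stress: σ'_0 = σ_v − u = 140.01 − 44.145 = 95.865 kPa.
Final effective stress: σ'_f = σ'_0 + Δσ = 95.865 + 107 = 202.87 kPa.
Normally consolidated clay, so the full stress increment lies on the virgin compression line:
S_c = C_c·H/(1+e₀)·log₁₀(σ'_f/σ'_0) = 0.43×7.2/(1+1.17)×log₁₀(202.87/95.865)
    = 1.4267 × 0.32556 = 0.4645 m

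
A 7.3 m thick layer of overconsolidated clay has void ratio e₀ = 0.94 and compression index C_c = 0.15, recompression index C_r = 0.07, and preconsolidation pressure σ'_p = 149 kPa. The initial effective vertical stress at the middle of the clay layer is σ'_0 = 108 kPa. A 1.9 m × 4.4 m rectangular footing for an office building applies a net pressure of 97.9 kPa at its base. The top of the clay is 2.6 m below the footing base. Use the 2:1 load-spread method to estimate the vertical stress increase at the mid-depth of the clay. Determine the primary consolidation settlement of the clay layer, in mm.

Mid-depth of clay below the footing base: z = 2.6 + 7.3/2 = 6.25 m.
Stress increase at mid-clay by the 2:1 spreading method:
Δσ = qBL/((B+z)(L+z)) = 97.9×1.9×4.4/((1.9+6.25)(4.4+6.25)) = 9.4293 kPa
Final effective stress: σ'_f = 108 + 9.4293 = 117.43 kPa.
σ'_f = 117.43 ≤ σ'_p = 149 kPa, so the clay remains overconsolidated and only the recompression index applies:
S_c = C_r·H/(1+e₀)·log₁₀(σ'_f/σ'_0) = 0.07×7.3/1.94×log₁₀(117.43/108)
    = 0.2634 × 0.036355 = 0.009576 m

S_c ≈ 9.58 mm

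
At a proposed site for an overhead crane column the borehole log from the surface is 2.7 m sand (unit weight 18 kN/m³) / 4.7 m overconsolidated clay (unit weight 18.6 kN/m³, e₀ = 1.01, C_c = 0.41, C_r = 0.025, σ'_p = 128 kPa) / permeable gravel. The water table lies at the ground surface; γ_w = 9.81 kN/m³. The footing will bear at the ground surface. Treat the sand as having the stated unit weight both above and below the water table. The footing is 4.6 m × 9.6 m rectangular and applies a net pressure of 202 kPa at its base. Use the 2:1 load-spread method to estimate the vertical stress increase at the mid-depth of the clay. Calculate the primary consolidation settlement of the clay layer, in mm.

Mid-depth of clay below the ground surface: z = 2.7 + 4.7/2 = 5.05 m.
Total vertical stress at mid-clay: σ_v = 18×2.7 + 18.6×2.35 = 92.31 kPa.
Pore pressure: u = 9.81×(5.05 − 0) = 49.541 kPa.
Initial effective stress: σ'_0 = σ_v − u = 92.31 − 49.541 = 42.769 kPa.
Stress increase at mid-clay by the 2:1 spreading method:
Δσ = qBL/((B+z)(L+z)) = 202×4.6×9.6/((4.6+5.05)(9.6+5.05)) = 63.098 kPa
Final effective stress: σ'_f = 42.769 + 63.098 = 105.87 kPa.
σ'_f = 105.87 ≤ σ'_p = 128 kPa, so the clay remains overconsolidated and only the recompression index applies:
S_c = C_r·H/(1+e₀)·log₁₀(σ'_f/σ'_0) = 0.025×4.7/2.01×log₁₀(105.87/42.769)
    = 0.058457 × 0.39364 = 0.02301 m

S_c ≈ 23 mm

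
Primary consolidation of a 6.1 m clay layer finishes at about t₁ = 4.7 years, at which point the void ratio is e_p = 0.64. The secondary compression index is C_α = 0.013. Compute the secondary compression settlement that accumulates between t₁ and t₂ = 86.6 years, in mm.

S_s ≈ 61.2 mm

Secondary compression: S_s = C_α·H/(1+e_p)·log₁₀(t₂/t₁)
S_s = 0.013×6.1/(1+0.64)×log₁₀(86.6/4.7)
    = 0.04835 × 1.265 = 0.06119 m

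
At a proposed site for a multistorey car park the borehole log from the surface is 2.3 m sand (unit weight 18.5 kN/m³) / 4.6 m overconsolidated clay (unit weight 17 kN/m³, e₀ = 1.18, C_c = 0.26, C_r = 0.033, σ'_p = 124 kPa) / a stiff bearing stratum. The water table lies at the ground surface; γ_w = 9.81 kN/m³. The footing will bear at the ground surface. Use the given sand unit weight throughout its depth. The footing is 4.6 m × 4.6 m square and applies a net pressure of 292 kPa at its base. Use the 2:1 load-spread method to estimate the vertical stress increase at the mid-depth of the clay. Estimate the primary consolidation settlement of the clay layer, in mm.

Mid-depth of clay below the ground surface: z = 2.3 + 4.6/2 = 4.6 m.
Total vertical stress at mid-clay: σ_v = 18.5×2.3 + 17×2.3 = 81.65 kPa.
Pore pressure: u = 9.81×(4.6 − 0) = 45.126 kPa.
Initial effective stress: σ'_0 = σ_v − u = 81.65 − 45.126 = 36.524 kPa.
Stress increase at mid-clay by the 2:1 spreading method:
Δσ = qBL/((B+z)(L+z)) = 292×4.6×4.6/((4.6+4.6)(4.6+4.6)) = 73 kPa
Final effective stress: σ'_f = 36.524 + 73 = 109.52 kPa.
σ'_f = 109.52 ≤ σ'_p = 124 kPa, so the clay remains overconsolidated and only the recompression index applies:
S_c = C_r·H/(1+e₀)·log₁₀(σ'_f/σ'_0) = 0.033×4.6/2.18×log₁₀(109.52/36.524)
    = 0.069633 × 0.47692 = 0.03321 m

S_c ≈ 33.2 mm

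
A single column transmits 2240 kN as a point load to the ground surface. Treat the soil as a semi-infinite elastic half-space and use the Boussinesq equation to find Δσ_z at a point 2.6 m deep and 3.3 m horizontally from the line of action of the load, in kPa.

Δσ_z ≈ 14.4 kPa

Boussinesq vertical stress below a point load on an elastic half-space:
Δσ_z = 3P/(2πz²) · [1 + (r/z)²]^(−5/2)
r/z = 3.3/2.6 = 1.2692; [1+(r/z)²]^(−5/2) = 0.090783.
Δσ_z = 3×2240/(2π×2.6²) × 0.090783 = 158.21 × 0.090783 = 14.36 kPa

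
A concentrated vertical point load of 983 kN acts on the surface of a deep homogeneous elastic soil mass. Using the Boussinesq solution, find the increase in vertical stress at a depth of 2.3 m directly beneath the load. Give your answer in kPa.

Δσ_z ≈ 88.7 kPa

Boussinesq vertical stress below a point load on an elastic half-space:
Δσ_z = 3P/(2πz²) · [1 + (r/z)²]^(−5/2)
r/z = 0/2.3 = 0; [1+(r/z)²]^(−5/2) = 1.
Δσ_z = 3×983/(2π×2.3²) × 1 = 88.724 × 1 = 88.72 kPa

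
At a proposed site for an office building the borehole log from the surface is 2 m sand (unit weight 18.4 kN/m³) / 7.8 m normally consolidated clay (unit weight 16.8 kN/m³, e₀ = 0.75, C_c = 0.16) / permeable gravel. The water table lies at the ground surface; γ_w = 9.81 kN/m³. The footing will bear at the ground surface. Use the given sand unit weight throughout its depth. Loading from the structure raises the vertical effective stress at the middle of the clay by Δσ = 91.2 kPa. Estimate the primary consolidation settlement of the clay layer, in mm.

S_c ≈ 346 mm

Mid-depth of clay below the ground surface: z = 2 + 7.8/2 = 5.9 m.
Total vertical stress at mid-clay: σ_v = 18.4×2 + 16.8×3.9 = 102.32 kPa.
Pore pressure: u = 9.81×(5.9 − 0) = 57.879 kPa.
Initial effective stress: σ'_0 = σ_v − u = 102.32 − 57.879 = 44.441 kPa.
Final effective stress: σ'_f = σ'_0 + Δσ = 44.441 + 91.2 = 135.64 kPa.
Normally consolidated clay, so the full stress increment lies on the virgin compression line:
S_c = C_c·H/(1+e₀)·log₁₀(σ'_f/σ'_0) = 0.16×7.8/(1+0.75)×log₁₀(135.64/44.441)
    = 0.71314 × 0.4846 = 0.3456 m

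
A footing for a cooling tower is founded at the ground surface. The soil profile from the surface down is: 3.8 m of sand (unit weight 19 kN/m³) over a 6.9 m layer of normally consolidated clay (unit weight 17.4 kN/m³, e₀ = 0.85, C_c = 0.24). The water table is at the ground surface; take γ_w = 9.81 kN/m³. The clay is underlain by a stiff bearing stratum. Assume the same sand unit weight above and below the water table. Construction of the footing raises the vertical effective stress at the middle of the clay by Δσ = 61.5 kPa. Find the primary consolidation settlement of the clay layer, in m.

Mid-depth of clay below the ground surface: z = 3.8 + 6.9/2 = 7.25 m.
Total vertical stress at mid-clay: σ_v = 19×3.8 + 17.4×3.45 = 132.23 kPa.
Pore pressure: u = 9.81×(7.25 − 0) = 71.123 kPa.
Initial effective stress: σ'_0 = σ_v − u = 132.23 − 71.123 = 61.107 kPa.
Final effective stress: σ'_f = σ'_0 + Δσ = 61.107 + 61.5 = 122.61 kPa.
Normally consolidated clay, so the full stress increment lies on the virgin compression line:
S_c = C_c·H/(1+e₀)·log₁₀(σ'_f/σ'_0) = 0.24×6.9/(1+0.85)×log₁₀(122.61/61.107)
    = 0.89514 × 0.30243 = 0.2707 m

S_c ≈ 0.271 m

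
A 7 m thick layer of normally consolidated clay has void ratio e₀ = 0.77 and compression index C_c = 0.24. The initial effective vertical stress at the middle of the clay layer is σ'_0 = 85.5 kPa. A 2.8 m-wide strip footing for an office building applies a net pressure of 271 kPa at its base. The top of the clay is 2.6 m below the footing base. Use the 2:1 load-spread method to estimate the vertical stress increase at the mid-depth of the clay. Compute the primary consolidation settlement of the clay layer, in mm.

Mid-depth of clay below the footing base: z = 2.6 + 7/2 = 6.1 m.
Stress increase at mid-clay by the 2:1 spreading method:
Δσ = qB/(B+z) = 271×2.8/(2.8+6.1) = 85.258 kPa
Final effective stress: σ'_f = σ'_0 + Δσ = 85.5 + 85.258 = 170.76 kPa.
Normally consolidated clay, so the full stress increment lies on the virgin compression line:
S_c = C_c·H/(1+e₀)·log₁₀(σ'_f/σ'_0) = 0.24×7/(1+0.77)×log₁₀(170.76/85.5)
    = 0.94915 × 0.30042 = 0.2851 m

S_c ≈ 285 mm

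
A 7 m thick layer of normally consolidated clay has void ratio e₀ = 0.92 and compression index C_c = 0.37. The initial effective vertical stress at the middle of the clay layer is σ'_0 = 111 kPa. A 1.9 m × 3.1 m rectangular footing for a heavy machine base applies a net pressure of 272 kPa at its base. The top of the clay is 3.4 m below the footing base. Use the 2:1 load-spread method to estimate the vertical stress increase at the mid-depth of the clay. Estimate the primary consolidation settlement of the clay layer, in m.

Mid-depth of clay below the footing base: z = 3.4 + 7/2 = 6.9 m.
Stress increase at mid-clay by the 2:1 spreading method:
Δσ = qBL/((B+z)(L+z)) = 272×1.9×3.1/((1.9+6.9)(3.1+6.9)) = 18.205 kPa
Final effective stress: σ'_f = σ'_0 + Δσ = 111 + 18.205 = 129.2 kPa.
Normally consolidated clay, so the full stress increment lies on the virgin compression line:
S_c = C_c·H/(1+e₀)·log₁₀(σ'_f/σ'_0) = 0.37×7/(1+0.92)×log₁₀(129.2/111)
    = 1.349 × 0.06594 = 0.08895 m

S_c ≈ 0.089 m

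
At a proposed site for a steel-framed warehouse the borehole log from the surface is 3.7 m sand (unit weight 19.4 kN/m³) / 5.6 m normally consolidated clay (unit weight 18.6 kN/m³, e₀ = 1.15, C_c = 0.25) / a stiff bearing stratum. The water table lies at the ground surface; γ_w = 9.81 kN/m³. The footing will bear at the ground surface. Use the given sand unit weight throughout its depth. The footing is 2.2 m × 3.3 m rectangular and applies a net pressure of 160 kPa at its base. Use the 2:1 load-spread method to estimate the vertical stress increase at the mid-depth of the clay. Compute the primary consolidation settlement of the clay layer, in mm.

S_c ≈ 57.8 mm

Mid-depth of clay below the ground surface: z = 3.7 + 5.6/2 = 6.5 m.
Total vertical stress at mid-clay: σ_v = 19.4×3.7 + 18.6×2.8 = 123.86 kPa.
Pore pressure: u = 9.81×(6.5 − 0) = 63.765 kPa.
Initial effective stress: σ'_0 = σ_v − u = 123.86 − 63.765 = 60.095 kPa.
Stress increase at mid-clay by the 2:1 spreading method:
Δσ = qBL/((B+z)(L+z)) = 160×2.2×3.3/((2.2+6.5)(3.3+6.5)) = 13.624 kPa
Final effective stress: σ'_f = σ'_0 + Δσ = 60.095 + 13.624 = 73.719 kPa.
Normally consolidated clay, so the full stress increment lies on the virgin compression line:
S_c = C_c·H/(1+e₀)·log₁₀(σ'_f/σ'_0) = 0.25×5.6/(1+1.15)×log₁₀(73.719/60.095)
    = 0.65116 × 0.088741 = 0.05778 m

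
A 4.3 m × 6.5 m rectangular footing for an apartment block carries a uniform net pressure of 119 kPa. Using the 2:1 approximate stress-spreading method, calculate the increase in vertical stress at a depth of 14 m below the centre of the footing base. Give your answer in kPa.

By the 2:1 method the load spreads at 1 horizontal : 2 vertical, so at depth z the loaded area has grown by z in each plan dimension:
Δσ = qBL/((B+z)(L+z)) = 119×4.3×6.5/((4.3+14)(6.5+14)) = 8.8659 kPa

Δσ_z ≈ 8.87 kPa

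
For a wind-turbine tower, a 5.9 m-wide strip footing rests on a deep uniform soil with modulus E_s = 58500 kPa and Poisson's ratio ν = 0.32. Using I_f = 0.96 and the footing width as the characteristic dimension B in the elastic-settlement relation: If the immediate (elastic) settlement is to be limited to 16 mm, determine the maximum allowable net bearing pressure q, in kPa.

q ≈ 184 kPa

S_e = q·B·(1−ν²)/E_s · I_f  ⇒  q = S_e·E_s / (B·(1−ν²)·I_f).
q = 0.016 × 58500 / (5.9 × 0.8976 × 0.96) = 184.1 kPa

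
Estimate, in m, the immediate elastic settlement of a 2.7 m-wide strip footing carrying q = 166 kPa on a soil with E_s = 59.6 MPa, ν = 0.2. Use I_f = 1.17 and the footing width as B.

Immediate (elastic) settlement: S_e = q·B·(1−ν²)/E_s · I_f.
E_s = 59.6 MPa = 59600 kPa.
S_e = 166 × 2.7 × (1 − 0.2²) / 59600 × 1.17
    = 166 × 2.7 × 0.96 / 59600 × 1.17
    = 0.008447 m

S_e ≈ 0.00845 m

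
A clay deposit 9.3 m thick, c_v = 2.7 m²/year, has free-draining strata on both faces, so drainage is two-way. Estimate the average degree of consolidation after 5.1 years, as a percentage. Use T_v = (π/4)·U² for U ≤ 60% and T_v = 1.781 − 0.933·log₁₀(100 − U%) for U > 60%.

Drainage path length: H_d = H/2 = 4.65 m (double drainage).
T_v = c_v·t/H_d² = 2.7×5.1/4.65² = 0.63684.
T_v = 0.63684 corresponds to the U > 60% branch:
U = 1 − 10^((1.781 − T_v)/0.933)/100 = 0.8316

U ≈ 83.2 %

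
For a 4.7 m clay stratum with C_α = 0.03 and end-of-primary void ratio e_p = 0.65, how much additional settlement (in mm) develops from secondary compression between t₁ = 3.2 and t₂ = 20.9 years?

Secondary compression: S_s = C_α·H/(1+e_p)·log₁₀(t₂/t₁)
S_s = 0.03×4.7/(1+0.65)×log₁₀(20.9/3.2)
    = 0.08545 × 0.815 = 0.06965 m

S_s ≈ 69.6 mm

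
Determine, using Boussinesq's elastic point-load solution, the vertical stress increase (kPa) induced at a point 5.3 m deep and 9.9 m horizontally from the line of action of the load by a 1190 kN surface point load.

Δσ_z ≈ 0.474 kPa

Boussinesq vertical stress below a point load on an elastic half-space:
Δσ_z = 3P/(2πz²) · [1 + (r/z)²]^(−5/2)
r/z = 9.9/5.3 = 1.8679; [1+(r/z)²]^(−5/2) = 0.02342.
Δσ_z = 3×1190/(2π×5.3²) × 0.02342 = 20.227 × 0.02342 = 0.4737 kPa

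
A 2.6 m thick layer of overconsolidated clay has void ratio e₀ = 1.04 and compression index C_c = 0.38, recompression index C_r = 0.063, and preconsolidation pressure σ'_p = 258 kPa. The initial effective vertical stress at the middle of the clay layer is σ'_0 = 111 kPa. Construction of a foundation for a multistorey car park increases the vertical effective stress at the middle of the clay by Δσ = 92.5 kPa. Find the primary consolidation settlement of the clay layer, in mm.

S_c ≈ 21.1 mm

Final effective stress: σ'_f = 111 + 92.5 = 203.5 kPa.
σ'_f = 203.5 ≤ σ'_p = 258 kPa, so the clay remains overconsolidated and only the recompression index applies:
S_c = C_r·H/(1+e₀)·log₁₀(σ'_f/σ'_0) = 0.063×2.6/2.04×log₁₀(203.5/111)
    = 0.080294 × 0.26324 = 0.02114 m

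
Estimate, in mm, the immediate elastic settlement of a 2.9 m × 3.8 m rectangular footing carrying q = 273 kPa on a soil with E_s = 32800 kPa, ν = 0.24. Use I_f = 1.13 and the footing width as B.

Immediate (elastic) settlement: S_e = q·B·(1−ν²)/E_s · I_f.
S_e = 273 × 2.9 × (1 − 0.24²) / 32800 × 1.13
    = 273 × 2.9 × 0.9424 / 32800 × 1.13
    = 0.0257 m = 25.7 mm

S_e ≈ 25.7 mm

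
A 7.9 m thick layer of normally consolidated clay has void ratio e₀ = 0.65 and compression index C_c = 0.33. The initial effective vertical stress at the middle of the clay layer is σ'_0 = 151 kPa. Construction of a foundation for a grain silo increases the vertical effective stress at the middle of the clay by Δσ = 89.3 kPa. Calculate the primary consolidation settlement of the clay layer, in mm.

S_c ≈ 319 mm

Final effective stress: σ'_f = σ'_0 + Δσ = 151 + 89.3 = 240.3 kPa.
Normally consolidated clay, so the full stress increment lies on the virgin compression line:
S_c = C_c·H/(1+e₀)·log₁₀(σ'_f/σ'_0) = 0.33×7.9/(1+0.65)×log₁₀(240.3/151)
    = 1.58 × 0.20178 = 0.3188 m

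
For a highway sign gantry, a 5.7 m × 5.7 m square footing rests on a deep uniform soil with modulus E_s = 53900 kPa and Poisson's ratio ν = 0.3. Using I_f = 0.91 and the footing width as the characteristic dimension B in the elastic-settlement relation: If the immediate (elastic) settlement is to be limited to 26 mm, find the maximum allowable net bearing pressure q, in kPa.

q ≈ 297 kPa

S_e = q·B·(1−ν²)/E_s · I_f  ⇒  q = S_e·E_s / (B·(1−ν²)·I_f).
q = 0.026 × 53900 / (5.7 × 0.91 × 0.91) = 296.9 kPa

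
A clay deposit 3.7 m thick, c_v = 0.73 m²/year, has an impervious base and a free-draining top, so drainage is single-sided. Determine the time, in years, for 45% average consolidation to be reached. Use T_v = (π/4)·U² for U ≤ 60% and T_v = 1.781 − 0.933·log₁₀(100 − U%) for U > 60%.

Drainage path length: H_d = H = 3.7 m (single drainage).
U ≤ 60%: T_v = (π/4)·U² = (π/4)×0.45² = 0.15904.
t = T_v·H_d²/c_v = 0.15904×3.7²/0.73 = 2.983 years.

t ≈ 2.98 years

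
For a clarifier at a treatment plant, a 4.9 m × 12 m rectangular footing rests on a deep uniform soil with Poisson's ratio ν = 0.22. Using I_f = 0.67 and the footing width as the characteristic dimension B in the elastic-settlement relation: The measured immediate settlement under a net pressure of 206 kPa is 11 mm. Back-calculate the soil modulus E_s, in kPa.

S_e = q·B·(1−ν²)/E_s · I_f  ⇒  E_s = q·B·(1−ν²)·I_f / S_e.
E_s = 206 × 4.9 × 0.9516 × 0.67 / 0.011 = 58510 kPa

E_s ≈ 58500 kPa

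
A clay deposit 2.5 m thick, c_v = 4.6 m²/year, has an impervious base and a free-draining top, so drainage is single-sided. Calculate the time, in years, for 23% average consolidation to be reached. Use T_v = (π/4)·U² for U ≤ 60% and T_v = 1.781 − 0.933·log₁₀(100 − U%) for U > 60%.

Drainage path length: H_d = H = 2.5 m (single drainage).
U ≤ 60%: T_v = (π/4)·U² = (π/4)×0.23² = 0.041548.
t = T_v·H_d²/c_v = 0.041548×2.5²/4.6 = 0.05645 years.

t ≈ 0.0565 years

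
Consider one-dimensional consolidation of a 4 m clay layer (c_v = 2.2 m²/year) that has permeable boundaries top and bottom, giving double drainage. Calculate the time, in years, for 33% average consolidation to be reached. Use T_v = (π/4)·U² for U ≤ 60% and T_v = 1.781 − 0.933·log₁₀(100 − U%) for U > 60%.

t ≈ 0.156 years

Drainage path length: H_d = H/2 = 2 m (double drainage).
U ≤ 60%: T_v = (π/4)·U² = (π/4)×0.33² = 0.08553.
t = T_v·H_d²/c_v = 0.08553×2²/2.2 = 0.1555 years.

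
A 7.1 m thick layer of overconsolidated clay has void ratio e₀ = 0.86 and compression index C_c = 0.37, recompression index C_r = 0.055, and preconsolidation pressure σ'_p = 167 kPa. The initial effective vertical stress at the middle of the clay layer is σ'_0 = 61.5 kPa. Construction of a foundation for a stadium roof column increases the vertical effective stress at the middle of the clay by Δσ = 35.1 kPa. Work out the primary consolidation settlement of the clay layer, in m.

S_c ≈ 0.0412 m

Final effective stress: σ'_f = 61.5 + 35.1 = 96.6 kPa.
σ'_f = 96.6 ≤ σ'_p = 167 kPa, so the clay remains overconsolidated and only the recompression index applies:
S_c = C_r·H/(1+e₀)·log₁₀(σ'_f/σ'_0) = 0.055×7.1/1.86×log₁₀(96.6/61.5)
    = 0.20995 × 0.1961 = 0.04117 m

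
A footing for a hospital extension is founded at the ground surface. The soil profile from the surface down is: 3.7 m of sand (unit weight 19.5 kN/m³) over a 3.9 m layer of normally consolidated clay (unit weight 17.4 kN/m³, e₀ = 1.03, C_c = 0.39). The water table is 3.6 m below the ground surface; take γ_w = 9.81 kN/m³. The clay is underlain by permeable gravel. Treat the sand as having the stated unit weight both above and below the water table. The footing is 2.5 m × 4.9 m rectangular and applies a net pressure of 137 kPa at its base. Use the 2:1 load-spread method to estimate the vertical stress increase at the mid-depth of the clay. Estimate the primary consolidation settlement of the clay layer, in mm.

S_c ≈ 66.6 mm

Mid-depth of clay below the ground surface: z = 3.7 + 3.9/2 = 5.65 m.
Total vertical stress at mid-clay: σ_v = 19.5×3.7 + 17.4×1.95 = 106.08 kPa.
Pore pressure: u = 9.81×(5.65 − 3.6) = 20.11 kPa.
Initial effective stress: σ'_0 = σ_v − u = 106.08 − 20.11 = 85.97 kPa.
Stress increase at mid-clay by the 2:1 spreading method:
Δσ = qBL/((B+z)(L+z)) = 137×2.5×4.9/((2.5+5.65)(4.9+5.65)) = 19.519 kPa
Final effective stress: σ'_f = σ'_0 + Δσ = 85.97 + 19.519 = 105.49 kPa.
Normally consolidated clay, so the full stress increment lies on the virgin compression line:
S_c = C_c·H/(1+e₀)·log₁₀(σ'_f/σ'_0) = 0.39×3.9/(1+1.03)×log₁₀(105.49/85.97)
    = 0.74926 × 0.088864 = 0.06658 m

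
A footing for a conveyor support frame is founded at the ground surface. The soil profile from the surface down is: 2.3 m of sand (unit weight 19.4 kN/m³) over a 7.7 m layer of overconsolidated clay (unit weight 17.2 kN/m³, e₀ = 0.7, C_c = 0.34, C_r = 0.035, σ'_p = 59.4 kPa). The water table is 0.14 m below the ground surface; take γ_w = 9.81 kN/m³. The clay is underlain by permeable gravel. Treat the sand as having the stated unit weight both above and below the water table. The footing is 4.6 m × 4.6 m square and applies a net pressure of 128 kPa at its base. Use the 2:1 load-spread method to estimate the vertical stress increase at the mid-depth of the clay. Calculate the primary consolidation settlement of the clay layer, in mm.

S_c ≈ 168 mm

Mid-depth of clay below the ground surface: z = 2.3 + 7.7/2 = 6.15 m.
Total vertical stress at mid-clay: σ_v = 19.4×2.3 + 17.2×3.85 = 110.84 kPa.
Pore pressure: u = 9.81×(6.15 − 0.14) = 58.958 kPa.
Initial effective stress: σ'_0 = σ_v − u = 110.84 − 58.958 = 51.882 kPa.
Stress increase at mid-clay by the 2:1 spreading method:
Δσ = qBL/((B+z)(L+z)) = 128×4.6×4.6/((4.6+6.15)(4.6+6.15)) = 23.437 kPa
Final effective stress: σ'_f = 51.882 + 23.437 = 75.319 kPa.
σ'_f = 75.319 > σ'_p = 59.4 kPa, so the stress path crosses the preconsolidation pressure — recompression up to σ'_p, then virgin compression beyond:
S_c = H/(1+e₀)·[C_r·log₁₀(σ'_p/σ'_0) + C_c·log₁₀(σ'_f/σ'_p)]
    = 7.7/1.7 × [0.035×log₁₀(59.4/51.882) + 0.34×log₁₀(75.319/59.4)]
    = 4.5294 × [0.0020569 + 0.03506] = 0.1681 m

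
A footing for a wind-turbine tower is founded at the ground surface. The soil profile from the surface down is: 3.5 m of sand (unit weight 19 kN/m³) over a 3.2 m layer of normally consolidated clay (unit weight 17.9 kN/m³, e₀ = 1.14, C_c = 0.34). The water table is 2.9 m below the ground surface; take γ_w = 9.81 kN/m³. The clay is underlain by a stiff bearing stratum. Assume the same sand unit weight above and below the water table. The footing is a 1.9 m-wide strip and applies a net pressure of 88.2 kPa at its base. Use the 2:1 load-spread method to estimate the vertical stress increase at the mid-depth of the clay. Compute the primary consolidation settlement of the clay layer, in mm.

Mid-depth of clay below the ground surface: z = 3.5 + 3.2/2 = 5.1 m.
Total vertical stress at mid-clay: σ_v = 19×3.5 + 17.9×1.6 = 95.14 kPa.
Pore pressure: u = 9.81×(5.1 − 2.9) = 21.582 kPa.
Initial effective stress: σ'_0 = σ_v − u = 95.14 − 21.582 = 73.558 kPa.
Stress increase at mid-clay by the 2:1 spreading method:
Δσ = qB/(B+z) = 88.2×1.9/(1.9+5.1) = 23.94 kPa
Final effective stress: σ'_f = σ'_0 + Δσ = 73.558 + 23.94 = 97.498 kPa.
Normally consolidated clay, so the full stress increment lies on the virgin compression line:
S_c = C_c·H/(1+e₀)·log₁₀(σ'_f/σ'_0) = 0.34×3.2/(1+1.14)×log₁₀(97.498/73.558)
    = 0.50841 × 0.12237 = 0.06221 m

S_c ≈ 62.2 mm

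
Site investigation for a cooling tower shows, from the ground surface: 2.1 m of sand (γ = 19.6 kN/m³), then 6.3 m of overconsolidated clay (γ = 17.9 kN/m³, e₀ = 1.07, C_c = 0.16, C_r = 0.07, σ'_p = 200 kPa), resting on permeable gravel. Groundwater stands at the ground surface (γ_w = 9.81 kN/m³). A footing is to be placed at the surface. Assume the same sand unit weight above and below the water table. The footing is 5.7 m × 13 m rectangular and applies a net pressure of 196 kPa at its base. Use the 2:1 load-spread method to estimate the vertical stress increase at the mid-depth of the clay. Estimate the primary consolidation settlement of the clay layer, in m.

Mid-depth of clay below the ground surface: z = 2.1 + 6.3/2 = 5.25 m.
Total vertical stress at mid-clay: σ_v = 19.6×2.1 + 17.9×3.15 = 97.545 kPa.
Pore pressure: u = 9.81×(5.25 − 0) = 51.503 kPa.
Initial effective stress: σ'_0 = σ_v − u = 97.545 − 51.503 = 46.042 kPa.
Stress increase at mid-clay by the 2:1 spreading method:
Δσ = qBL/((B+z)(L+z)) = 196×5.7×13/((5.7+5.25)(13+5.25)) = 72.677 kPa
Final effective stress: σ'_f = 46.042 + 72.677 = 118.72 kPa.
σ'_f = 118.72 ≤ σ'_p = 200 kPa, so the clay remains overconsolidated and only the recompression index applies:
S_c = C_r·H/(1+e₀)·log₁₀(σ'_f/σ'_0) = 0.07×6.3/2.07×log₁₀(118.72/46.042)
    = 0.21305 × 0.41137 = 0.08764 m

S_c ≈ 0.0876 m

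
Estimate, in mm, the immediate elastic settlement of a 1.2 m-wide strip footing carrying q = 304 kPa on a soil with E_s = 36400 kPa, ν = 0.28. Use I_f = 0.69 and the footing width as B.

S_e ≈ 6.37 mm

Immediate (elastic) settlement: S_e = q·B·(1−ν²)/E_s · I_f.
S_e = 304 × 1.2 × (1 − 0.28²) / 36400 × 0.69
    = 304 × 1.2 × 0.9216 / 36400 × 0.69
    = 0.006373 m = 6.373 mm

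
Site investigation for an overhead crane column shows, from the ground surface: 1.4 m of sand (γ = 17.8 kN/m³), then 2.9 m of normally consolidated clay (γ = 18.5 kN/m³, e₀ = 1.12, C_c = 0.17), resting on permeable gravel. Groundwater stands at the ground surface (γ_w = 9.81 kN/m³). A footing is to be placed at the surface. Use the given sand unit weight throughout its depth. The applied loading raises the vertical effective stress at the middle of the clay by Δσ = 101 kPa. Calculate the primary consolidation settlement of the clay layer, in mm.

Mid-depth of clay below the ground surface: z = 1.4 + 2.9/2 = 2.85 m.
Total vertical stress at mid-clay: σ_v = 17.8×1.4 + 18.5×1.45 = 51.745 kPa.
Pore pressure: u = 9.81×(2.85 − 0) = 27.959 kPa.
Initial effective stress: σ'_0 = σ_v − u = 51.745 − 27.959 = 23.786 kPa.
Final effective stress: σ'_f = σ'_0 + Δσ = 23.786 + 101 = 124.79 kPa.
Normally consolidated clay, so the full stress increment lies on the virgin compression line:
S_c = C_c·H/(1+e₀)·log₁₀(σ'_f/σ'_0) = 0.17×2.9/(1+1.12)×log₁₀(124.79/23.786)
    = 0.23255 × 0.71986 = 0.1674 m

S_c ≈ 167 mm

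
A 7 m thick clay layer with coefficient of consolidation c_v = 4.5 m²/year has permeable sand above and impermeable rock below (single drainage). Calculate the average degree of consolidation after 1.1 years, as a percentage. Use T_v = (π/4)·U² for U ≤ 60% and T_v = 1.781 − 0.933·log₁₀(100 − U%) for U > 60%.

Drainage path length: H_d = H = 7 m (single drainage).
T_v = c_v·t/H_d² = 4.5×1.1/7² = 0.10102.
T_v = 0.10102 corresponds to the U ≤ 60% branch:
U = √(4T_v/π) = 0.3586

U ≈ 35.9 %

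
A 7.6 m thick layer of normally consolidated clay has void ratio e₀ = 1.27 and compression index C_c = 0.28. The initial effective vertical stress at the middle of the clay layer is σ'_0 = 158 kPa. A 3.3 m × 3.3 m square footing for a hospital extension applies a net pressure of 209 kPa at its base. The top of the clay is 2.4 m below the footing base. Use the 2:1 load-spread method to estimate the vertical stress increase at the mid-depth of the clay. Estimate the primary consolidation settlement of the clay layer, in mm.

Mid-depth of clay below the footing base: z = 2.4 + 7.6/2 = 6.2 m.
Stress increase at mid-clay by the 2:1 spreading method:
Δσ = qBL/((B+z)(L+z)) = 209×3.3×3.3/((3.3+6.2)(3.3+6.2)) = 25.219 kPa
Final effective stress: σ'_f = σ'_0 + Δσ = 158 + 25.219 = 183.22 kPa.
Normally consolidated clay, so the full stress increment lies on the virgin compression line:
S_c = C_c·H/(1+e₀)·log₁₀(σ'_f/σ'_0) = 0.28×7.6/(1+1.27)×log₁₀(183.22/158)
    = 0.93744 × 0.064316 = 0.06029 m

S_c ≈ 60.3 mm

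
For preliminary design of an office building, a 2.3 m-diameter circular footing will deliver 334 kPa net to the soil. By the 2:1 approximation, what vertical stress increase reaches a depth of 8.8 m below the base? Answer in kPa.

By the 2:1 method the load spreads at 1 horizontal : 2 vertical, so at depth z the loaded area has grown by z in each plan dimension:
Δσ ≈ qD²/(D+z)² = 334×2.3²/(2.3+8.8)² = 14.34 kPa

Δσ_z ≈ 14.3 kPa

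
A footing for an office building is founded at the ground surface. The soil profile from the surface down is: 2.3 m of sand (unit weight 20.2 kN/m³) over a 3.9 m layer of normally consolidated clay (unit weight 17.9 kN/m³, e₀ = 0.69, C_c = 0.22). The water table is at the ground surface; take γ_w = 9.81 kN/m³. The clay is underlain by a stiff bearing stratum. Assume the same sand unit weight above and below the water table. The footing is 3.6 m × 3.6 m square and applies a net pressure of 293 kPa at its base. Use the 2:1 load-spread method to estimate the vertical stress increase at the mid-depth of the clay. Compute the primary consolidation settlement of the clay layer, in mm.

Mid-depth of clay below the ground surface: z = 2.3 + 3.9/2 = 4.25 m.
Total vertical stress at mid-clay: σ_v = 20.2×2.3 + 17.9×1.95 = 81.365 kPa.
Pore pressure: u = 9.81×(4.25 − 0) = 41.693 kPa.
Initial effective stress: σ'_0 = σ_v − u = 81.365 − 41.693 = 39.672 kPa.
Stress increase at mid-clay by the 2:1 spreading method:
Δσ = qBL/((B+z)(L+z)) = 293×3.6×3.6/((3.6+4.25)(3.6+4.25)) = 61.622 kPa
Final effective stress: σ'_f = σ'_0 + Δσ = 39.672 + 61.622 = 101.29 kPa.
Normally consolidated clay, so the full stress increment lies on the virgin compression line:
S_c = C_c·H/(1+e₀)·log₁₀(σ'_f/σ'_0) = 0.22×3.9/(1+0.69)×log₁₀(101.29/39.672)
    = 0.50769 × 0.40708 = 0.2067 m

S_c ≈ 207 mm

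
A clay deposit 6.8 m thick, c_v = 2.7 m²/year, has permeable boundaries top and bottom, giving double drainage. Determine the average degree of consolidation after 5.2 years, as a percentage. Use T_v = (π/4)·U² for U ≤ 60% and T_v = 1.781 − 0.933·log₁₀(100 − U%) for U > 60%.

Drainage path length: H_d = H/2 = 3.4 m (double drainage).
T_v = c_v·t/H_d² = 2.7×5.2/3.4² = 1.2145.
T_v = 1.2145 corresponds to the U > 60% branch:
U = 1 − 10^((1.781 − T_v)/0.933)/100 = 0.9595

U ≈ 96 %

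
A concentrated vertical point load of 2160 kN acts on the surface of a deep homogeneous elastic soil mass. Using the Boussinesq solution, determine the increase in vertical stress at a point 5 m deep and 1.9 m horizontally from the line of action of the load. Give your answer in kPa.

Boussinesq vertical stress below a point load on an elastic half-space:
Δσ_z = 3P/(2πz²) · [1 + (r/z)²]^(−5/2)
r/z = 1.9/5 = 0.38; [1+(r/z)²]^(−5/2) = 0.71377.
Δσ_z = 3×2160/(2π×5²) × 0.71377 = 41.253 × 0.71377 = 29.45 kPa

Δσ_z ≈ 29.4 kPa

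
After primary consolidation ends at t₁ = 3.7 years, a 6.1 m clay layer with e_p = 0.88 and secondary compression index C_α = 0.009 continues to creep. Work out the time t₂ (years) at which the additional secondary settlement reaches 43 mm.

t₂ ≈ 110 years

S_s = C_α·H/(1+e_p)·log₁₀(t₂/t₁) ⇒ log₁₀(t₂/t₁) = S_s·(1+e_p)/(C_α·H).
log₁₀(t₂/t₁) = 0.043 × (1+0.88) / (0.009×6.1) = 1.472
t₂ = t₁ × 10^1.472 = 3.7 × 29.68 = 109.8 years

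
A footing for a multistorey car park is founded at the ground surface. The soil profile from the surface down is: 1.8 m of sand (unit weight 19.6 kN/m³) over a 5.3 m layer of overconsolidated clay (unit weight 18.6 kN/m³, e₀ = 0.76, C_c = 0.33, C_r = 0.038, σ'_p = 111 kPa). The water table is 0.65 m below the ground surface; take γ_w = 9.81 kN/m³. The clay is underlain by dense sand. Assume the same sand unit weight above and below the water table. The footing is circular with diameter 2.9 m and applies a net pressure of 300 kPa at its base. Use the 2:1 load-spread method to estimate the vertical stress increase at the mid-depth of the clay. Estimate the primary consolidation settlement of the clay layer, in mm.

Mid-depth of clay below the ground surface: z = 1.8 + 5.3/2 = 4.45 m.
Total vertical stress at mid-clay: σ_v = 19.6×1.8 + 18.6×2.65 = 84.57 kPa.
Pore pressure: u = 9.81×(4.45 − 0.65) = 37.278 kPa.
Initial effective stress: σ'_0 = σ_v − u = 84.57 − 37.278 = 47.292 kPa.
Stress increase at mid-clay by the 2:1 spreading method:
Δσ ≈ qD²/(D+z)² = 300×2.9²/(2.9+4.45)² = 46.703 kPa
Final effective stress: σ'_f = 47.292 + 46.703 = 93.995 kPa.
σ'_f = 93.995 ≤ σ'_p = 111 kPa, so the clay remains overconsolidated and only the recompression index applies:
S_c = C_r·H/(1+e₀)·log₁₀(σ'_f/σ'_0) = 0.038×5.3/1.76×log₁₀(93.995/47.292)
    = 0.11443 × 0.29832 = 0.03414 m

S_c ≈ 34.1 mm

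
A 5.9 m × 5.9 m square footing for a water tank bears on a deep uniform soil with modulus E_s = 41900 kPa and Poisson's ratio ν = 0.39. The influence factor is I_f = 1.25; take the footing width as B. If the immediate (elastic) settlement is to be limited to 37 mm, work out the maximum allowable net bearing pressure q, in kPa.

S_e = q·B·(1−ν²)/E_s · I_f  ⇒  q = S_e·E_s / (B·(1−ν²)·I_f).
q = 0.037 × 41900 / (5.9 × 0.8479 × 1.25) = 247.9 kPa

q ≈ 248 kPa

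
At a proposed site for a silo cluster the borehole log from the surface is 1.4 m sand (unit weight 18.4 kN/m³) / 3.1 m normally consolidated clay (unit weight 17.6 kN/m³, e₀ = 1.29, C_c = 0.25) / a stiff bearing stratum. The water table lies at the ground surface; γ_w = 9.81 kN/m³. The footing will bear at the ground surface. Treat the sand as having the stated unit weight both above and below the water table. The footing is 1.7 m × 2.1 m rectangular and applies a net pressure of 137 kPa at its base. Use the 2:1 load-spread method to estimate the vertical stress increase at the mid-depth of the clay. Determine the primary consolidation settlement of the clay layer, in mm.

S_c ≈ 91.5 mm

Mid-depth of clay below the ground surface: z = 1.4 + 3.1/2 = 2.95 m.
Total vertical stress at mid-clay: σ_v = 18.4×1.4 + 17.6×1.55 = 53.04 kPa.
Pore pressure: u = 9.81×(2.95 − 0) = 28.94 kPa.
Initial effective stress: σ'_0 = σ_v − u = 53.04 − 28.94 = 24.1 kPa.
Stress increase at mid-clay by the 2:1 spreading method:
Δσ = qBL/((B+z)(L+z)) = 137×1.7×2.1/((1.7+2.95)(2.1+2.95)) = 20.828 kPa
Final effective stress: σ'_f = σ'_0 + Δσ = 24.1 + 20.828 = 44.928 kPa.
Normally consolidated clay, so the full stress increment lies on the virgin compression line:
S_c = C_c·H/(1+e₀)·log₁₀(σ'_f/σ'_0) = 0.25×3.1/(1+1.29)×log₁₀(44.928/24.1)
    = 0.33843 × 0.2705 = 0.09155 m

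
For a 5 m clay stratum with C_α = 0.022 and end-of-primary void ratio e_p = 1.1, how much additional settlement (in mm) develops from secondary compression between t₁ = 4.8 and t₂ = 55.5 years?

S_s ≈ 55.7 mm

Secondary compression: S_s = C_α·H/(1+e_p)·log₁₀(t₂/t₁)
S_s = 0.022×5/(1+1.1)×log₁₀(55.5/4.8)
    = 0.05238 × 1.063 = 0.05568 m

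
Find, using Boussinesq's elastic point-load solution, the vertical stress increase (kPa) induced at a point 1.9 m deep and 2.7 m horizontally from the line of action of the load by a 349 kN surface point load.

Δσ_z ≈ 2.91 kPa

Boussinesq vertical stress below a point load on an elastic half-space:
Δσ_z = 3P/(2πz²) · [1 + (r/z)²]^(−5/2)
r/z = 2.7/1.9 = 1.4211; [1+(r/z)²]^(−5/2) = 0.063125.
Δσ_z = 3×349/(2π×1.9²) × 0.063125 = 46.159 × 0.063125 = 2.914 kPa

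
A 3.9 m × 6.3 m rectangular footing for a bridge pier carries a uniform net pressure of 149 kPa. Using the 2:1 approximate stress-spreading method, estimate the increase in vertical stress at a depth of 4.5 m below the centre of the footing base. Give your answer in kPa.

Δσ_z ≈ 40.4 kPa

By the 2:1 method the load spreads at 1 horizontal : 2 vertical, so at depth z the loaded area has grown by z in each plan dimension:
Δσ = qBL/((B+z)(L+z)) = 149×3.9×6.3/((3.9+4.5)(6.3+4.5)) = 40.354 kPa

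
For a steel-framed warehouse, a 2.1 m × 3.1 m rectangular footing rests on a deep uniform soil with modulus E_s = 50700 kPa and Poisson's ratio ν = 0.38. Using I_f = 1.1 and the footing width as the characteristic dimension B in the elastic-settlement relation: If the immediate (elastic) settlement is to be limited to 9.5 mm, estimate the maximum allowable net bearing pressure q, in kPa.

q ≈ 244 kPa

S_e = q·B·(1−ν²)/E_s · I_f  ⇒  q = S_e·E_s / (B·(1−ν²)·I_f).
q = 0.0095 × 50700 / (2.1 × 0.8556 × 1.1) = 243.7 kPa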